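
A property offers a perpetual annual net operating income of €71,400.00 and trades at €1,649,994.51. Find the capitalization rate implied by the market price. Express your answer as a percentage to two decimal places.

P = C/r ⇒ r = C/P = €71,400.00/€1,649,994.51 = 0.043273

4.33%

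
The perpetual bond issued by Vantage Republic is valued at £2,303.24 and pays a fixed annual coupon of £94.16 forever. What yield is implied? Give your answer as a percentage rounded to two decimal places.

4.09%

P = C/r ⇒ r = C/P = £94.16/£2,303.24 = 0.040882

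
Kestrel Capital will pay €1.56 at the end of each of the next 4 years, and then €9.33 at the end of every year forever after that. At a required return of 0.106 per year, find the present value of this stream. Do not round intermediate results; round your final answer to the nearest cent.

€63.71

PV of 4-year annuity: €1.56 × [1 − (1+0.106)^−4] / 0.106 = 4.88144
Perpetuity value at year 4: €9.33 / 0.106 = 88.01887
PV of perpetuity: 88.01887 / (1+0.106)^4 = 58.82410
Total PV = 4.88144 + 58.82410 = 63.70554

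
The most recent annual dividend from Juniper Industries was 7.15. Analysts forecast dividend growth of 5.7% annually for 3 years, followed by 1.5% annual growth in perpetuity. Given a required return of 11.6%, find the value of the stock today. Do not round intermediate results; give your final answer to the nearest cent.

80.31

D_1 = 7.55755
D_2 = 7.98833
D_3 = 8.44367
Terminal value at year 3: TV = D_3×(1+g_2)/(r−g_2) = 8.57032/0.101 = 84.85466
P_0 = D_1/(1+r)^1 + D_2/(1+r)^2 + D_3/(1+r)^3 + TV/(1+r)^3
    = 6.77200 + 6.41398 + 6.07489 + 61.04964 = 80.31051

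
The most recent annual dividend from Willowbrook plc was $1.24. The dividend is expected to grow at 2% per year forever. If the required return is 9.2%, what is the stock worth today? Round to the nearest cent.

D₁ = D₀ × (1 + g) = $1.24 × 1.02 = $1.2648
Growing perpetuity: P = D₁ / (r − g) = $1.2648 / (0.092 − 0.02) = $17.57

$17.57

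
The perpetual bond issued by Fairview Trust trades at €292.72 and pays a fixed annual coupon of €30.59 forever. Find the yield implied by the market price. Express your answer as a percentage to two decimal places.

10.45%

P = C/r ⇒ r = C/P = €30.59/€292.72 = 0.104503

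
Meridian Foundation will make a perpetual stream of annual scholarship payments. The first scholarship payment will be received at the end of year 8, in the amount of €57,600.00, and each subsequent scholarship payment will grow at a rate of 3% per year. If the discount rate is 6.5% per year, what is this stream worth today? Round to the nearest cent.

Value at end of year 7: C₁ / (r − g) = €57,600.00 / (0.065 − 0.03) = €1,645,714.2857
Discount to today: PV = €1,645,714.2857 / (1 + 0.065)^7 = €1,645,714.2857 / 1.553987 = €1,059,027.37

€1059027.37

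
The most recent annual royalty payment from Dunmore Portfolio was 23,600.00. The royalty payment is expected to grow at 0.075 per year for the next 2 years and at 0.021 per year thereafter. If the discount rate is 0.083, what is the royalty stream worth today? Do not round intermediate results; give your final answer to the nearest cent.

429596.55

D_1 = 25370.00000
D_2 = 27272.75000
Terminal value at year 2: TV = D_2×(1+g_2)/(r−g_2) = 27845.47775/0.062 = 449120.60887
P_0 = D_1/(1+r)^1 + D_2/(1+r)^2 + TV/(1+r)^2
    = 23425.66944 + 23252.62663 + 382918.25473 = 429596.55080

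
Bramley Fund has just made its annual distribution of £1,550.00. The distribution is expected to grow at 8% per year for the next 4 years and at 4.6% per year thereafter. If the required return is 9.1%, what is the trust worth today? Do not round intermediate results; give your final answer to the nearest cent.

D_1 = 1674.00000
D_2 = 1807.92000
D_3 = 1952.55360
D_4 = 2108.75789
Terminal value at year 4: TV = D_4×(1+g_2)/(r−g_2) = 2205.76075/0.045 = 49016.90557
P_0 = D_1/(1+r)^1 + D_2/(1+r)^2 + D_3/(1+r)^3 + D_4/(1+r)^4 + TV/(1+r)^4
    = 1534.37214 + 1518.90184 + 1503.58752 + 1488.42761 + 34597.67291 = 40642.96202

£40642.96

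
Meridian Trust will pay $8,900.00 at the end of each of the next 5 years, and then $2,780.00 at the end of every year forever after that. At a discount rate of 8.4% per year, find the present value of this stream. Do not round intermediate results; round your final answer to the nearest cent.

PV of 5-year annuity: $8,900.00 × [1 − (1+0.084)^−5] / 0.084 = 35163.62019
Perpetuity value at year 5: $2,780.00 / 0.084 = 33095.23810
PV of perpetuity: 33095.23810 / (1+0.084)^5 = 22111.54550
Total PV = 35163.62019 + 22111.54550 = 57275.16569

$57275.17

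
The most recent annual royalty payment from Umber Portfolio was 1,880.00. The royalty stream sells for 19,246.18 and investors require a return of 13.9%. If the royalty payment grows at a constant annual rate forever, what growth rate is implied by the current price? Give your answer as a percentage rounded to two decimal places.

P = D₀(1+g)/(r−g) ⇒ P(r−g) = D₀(1+g) ⇒ g(P+D₀) = P·r − D₀
g = (P·r − D₀)/(P + D₀) = (19,246.18×0.139 − 1,880.00) / (19,246.18 + 1,880.00) = 0.037641

3.76%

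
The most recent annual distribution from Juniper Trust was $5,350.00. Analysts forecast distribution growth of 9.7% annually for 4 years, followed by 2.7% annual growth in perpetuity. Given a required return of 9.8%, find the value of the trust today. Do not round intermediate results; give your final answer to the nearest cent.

D_1 = 5868.95000
D_2 = 6438.23815
D_3 = 7062.74725
D_4 = 7747.83373
Terminal value at year 4: TV = D_4×(1+g_2)/(r−g_2) = 7957.02524/0.071 = 112070.77809
P_0 = D_1/(1+r)^1 + D_2/(1+r)^2 + D_3/(1+r)^3 + D_4/(1+r)^4 + TV/(1+r)^4
    = 5345.12750 + 5340.25945 + 5335.39582 + 5330.53663 + 77105.08615 = 98456.40555

$98456.41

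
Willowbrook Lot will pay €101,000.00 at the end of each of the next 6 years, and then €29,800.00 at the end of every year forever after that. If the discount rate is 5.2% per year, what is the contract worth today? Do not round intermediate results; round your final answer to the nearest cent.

PV of 6-year annuity: €101,000.00 × [1 − (1+0.052)^−6] / 0.052 = 509382.25864
Perpetuity value at year 6: €29,800.00 / 0.052 = 573076.92308
PV of perpetuity: 573076.92308 / (1+0.052)^6 = 422783.93983
Total PV = 509382.25864 + 422783.93983 = 932166.19848

€932166.20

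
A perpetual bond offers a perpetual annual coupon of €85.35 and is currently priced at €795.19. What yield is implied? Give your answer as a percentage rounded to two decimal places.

P = C/r ⇒ r = C/P = €85.35/€795.19 = 0.107333

10.73%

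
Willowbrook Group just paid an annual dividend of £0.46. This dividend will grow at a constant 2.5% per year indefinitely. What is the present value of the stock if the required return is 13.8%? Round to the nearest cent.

£4.17

D₁ = D₀ × (1 + g) = £0.46 × 1.025 = £0.4715
Growing perpetuity: P = D₁ / (r − g) = £0.4715 / (0.138 − 0.025) = £4.17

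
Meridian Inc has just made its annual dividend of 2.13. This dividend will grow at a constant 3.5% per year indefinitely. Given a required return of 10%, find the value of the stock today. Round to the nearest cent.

33.92

D₁ = D₀ × (1 + g) = 2.13 × 1.035 = 2.2046
Growing perpetuity: P = D₁ / (r − g) = 2.2046 / (0.1 − 0.035) = 33.92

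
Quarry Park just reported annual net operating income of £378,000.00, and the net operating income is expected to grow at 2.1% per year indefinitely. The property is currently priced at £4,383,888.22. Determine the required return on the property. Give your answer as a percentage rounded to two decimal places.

10.90%

D₁ = £378,000.00 × 1.021 = £385,938.0000
P = D₁/(r − g) ⇒ r = D₁/P + g = £385,938.0000/£4,383,888.22 + 0.021 = 0.088036 + 0.021 = 0.109036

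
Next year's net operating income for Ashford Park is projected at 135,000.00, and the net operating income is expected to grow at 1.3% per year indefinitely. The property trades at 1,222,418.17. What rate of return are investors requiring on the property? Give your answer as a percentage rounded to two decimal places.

12.34%

P = D₁/(r − g) ⇒ r = D₁/P + g = 135,000.0000/1,222,418.17 + 0.013 = 0.110437 + 0.013 = 0.123437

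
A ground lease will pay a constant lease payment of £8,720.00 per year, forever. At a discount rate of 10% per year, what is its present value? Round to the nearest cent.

£87200.00

Level perpetuity: PV = C / r = £8,720.00 / 0.1 = £87,200.00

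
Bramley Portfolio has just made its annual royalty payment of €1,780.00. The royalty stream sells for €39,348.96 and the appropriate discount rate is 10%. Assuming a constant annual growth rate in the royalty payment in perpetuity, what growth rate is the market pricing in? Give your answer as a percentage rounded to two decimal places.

5.24%

P = D₀(1+g)/(r−g) ⇒ P(r−g) = D₀(1+g) ⇒ g(P+D₀) = P·r − D₀
g = (P·r − D₀)/(P + D₀) = (€39,348.96×0.1 − €1,780.00) / (€39,348.96 + €1,780.00) = 0.052394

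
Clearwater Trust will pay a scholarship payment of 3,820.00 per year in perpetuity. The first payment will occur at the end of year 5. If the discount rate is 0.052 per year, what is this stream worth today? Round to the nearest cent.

Value at end of year 4: C / r = 3,820.00 / 0.052 = 73,461.5385
Discount to today: PV = 73,461.5385 / (1 + 0.052)^4 = 73,461.5385 / 1.224794 = 59,978.70

59978.70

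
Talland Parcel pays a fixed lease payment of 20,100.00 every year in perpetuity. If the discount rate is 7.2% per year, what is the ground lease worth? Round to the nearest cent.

279166.67

Level perpetuity: PV = C / r = 20,100.00 / 0.072 = 279,166.67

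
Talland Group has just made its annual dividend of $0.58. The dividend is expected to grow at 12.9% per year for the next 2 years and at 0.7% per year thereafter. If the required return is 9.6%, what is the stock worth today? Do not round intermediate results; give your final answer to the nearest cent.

D_1 = 0.65482
D_2 = 0.73929
Terminal value at year 2: TV = D_2×(1+g_2)/(r−g_2) = 0.74447/0.089 = 8.36480
P_0 = D_1/(1+r)^1 + D_2/(1+r)^2 + TV/(1+r)^2
    = 0.59746 + 0.61545 + 6.96361 = 8.17652

$8.18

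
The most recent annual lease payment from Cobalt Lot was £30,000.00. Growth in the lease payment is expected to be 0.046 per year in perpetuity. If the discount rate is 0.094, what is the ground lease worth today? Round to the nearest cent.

£653750.00

D₁ = D₀ × (1 + g) = £30,000.00 × 1.046 = £31,380.0000
Growing perpetuity: P = D₁ / (r − g) = £31,380.0000 / (0.094 − 0.046) = £653,750.00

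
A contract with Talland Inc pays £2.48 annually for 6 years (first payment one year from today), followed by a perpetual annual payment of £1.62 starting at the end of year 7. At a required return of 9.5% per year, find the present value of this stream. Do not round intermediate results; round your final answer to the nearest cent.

£20.85

PV of 6-year annuity: £2.48 × [1 − (1+0.095)^−6] / 0.095 = 10.96117
Perpetuity value at year 6: £1.62 / 0.095 = 17.05263
PV of perpetuity: 17.05263 / (1+0.095)^6 = 9.89251
Total PV = 10.96117 + 9.89251 = 20.85368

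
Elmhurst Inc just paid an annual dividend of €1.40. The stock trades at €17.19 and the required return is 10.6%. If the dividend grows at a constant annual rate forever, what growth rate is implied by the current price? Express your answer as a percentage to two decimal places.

2.27%

P = D₀(1+g)/(r−g) ⇒ P(r−g) = D₀(1+g) ⇒ g(P+D₀) = P·r − D₀
g = (P·r − D₀)/(P + D₀) = (€17.19×0.106 − €1.40) / (€17.19 + €1.40) = 0.022708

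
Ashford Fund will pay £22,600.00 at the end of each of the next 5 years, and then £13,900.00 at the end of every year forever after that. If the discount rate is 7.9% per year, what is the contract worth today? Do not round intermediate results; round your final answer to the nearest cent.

£210777.69

PV of 5-year annuity: £22,600.00 × [1 − (1+0.079)^−5] / 0.079 = 90473.57402
Perpetuity value at year 5: £13,900.00 / 0.079 = 175949.36709
PV of perpetuity: 175949.36709 / (1+0.079)^5 = 120304.11581
Total PV = 90473.57402 + 120304.11581 = 210777.68983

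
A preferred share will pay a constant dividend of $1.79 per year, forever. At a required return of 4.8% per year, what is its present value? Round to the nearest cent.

Level perpetuity: PV = C / r = $1.79 / 0.048 = $37.29

$37.29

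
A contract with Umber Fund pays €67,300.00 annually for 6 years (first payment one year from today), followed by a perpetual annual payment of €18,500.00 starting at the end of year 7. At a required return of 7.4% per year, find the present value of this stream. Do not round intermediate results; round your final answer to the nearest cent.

€479762.37

PV of 6-year annuity: €67,300.00 × [1 − (1+0.074)^−6] / 0.074 = 316864.90497
Perpetuity value at year 6: €18,500.00 / 0.074 = 250000.00000
PV of perpetuity: 250000.00000 / (1+0.074)^6 = 162897.46297
Total PV = 316864.90497 + 162897.46297 = 479762.36794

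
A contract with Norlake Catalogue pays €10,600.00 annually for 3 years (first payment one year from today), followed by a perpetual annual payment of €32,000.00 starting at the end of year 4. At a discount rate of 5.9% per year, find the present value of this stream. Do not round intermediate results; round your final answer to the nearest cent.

PV of 3-year annuity: €10,600.00 × [1 − (1+0.059)^−3] / 0.059 = 28386.43086
Perpetuity value at year 3: €32,000.00 / 0.059 = 542372.88136
PV of perpetuity: 542372.88136 / (1+0.059)^3 = 456677.99573
Total PV = 28386.43086 + 456677.99573 = 485064.42659

€485064.43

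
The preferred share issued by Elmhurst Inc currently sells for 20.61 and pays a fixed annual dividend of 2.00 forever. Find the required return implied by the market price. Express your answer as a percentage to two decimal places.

P = C/r ⇒ r = C/P = 2.00/20.61 = 0.097040

9.70%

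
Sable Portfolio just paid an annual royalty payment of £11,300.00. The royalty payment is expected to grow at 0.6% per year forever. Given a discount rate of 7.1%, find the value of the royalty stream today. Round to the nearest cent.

£174889.23

D₁ = D₀ × (1 + g) = £11,300.00 × 1.006 = £11,367.8000
Growing perpetuity: P = D₁ / (r − g) = £11,367.8000 / (0.071 − 0.006) = £174,889.23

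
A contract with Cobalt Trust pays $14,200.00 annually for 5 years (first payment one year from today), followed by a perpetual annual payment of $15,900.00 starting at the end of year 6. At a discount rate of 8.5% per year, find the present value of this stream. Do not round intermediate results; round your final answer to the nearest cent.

$180359.73

PV of 5-year annuity: $14,200.00 × [1 − (1+0.085)^−5] / 0.085 = 55957.11752
Perpetuity value at year 5: $15,900.00 / 0.085 = 187058.82353
PV of perpetuity: 187058.82353 / (1+0.085)^5 = 124402.61447
Total PV = 55957.11752 + 124402.61447 = 180359.73200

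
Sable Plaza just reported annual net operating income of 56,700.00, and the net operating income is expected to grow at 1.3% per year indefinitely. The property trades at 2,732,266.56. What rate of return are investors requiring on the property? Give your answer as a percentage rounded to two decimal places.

D₁ = 56,700.00 × 1.013 = 57,437.1000
P = D₁/(r − g) ⇒ r = D₁/P + g = 57,437.1000/2,732,266.56 + 0.013 = 0.021022 + 0.013 = 0.034022

3.40%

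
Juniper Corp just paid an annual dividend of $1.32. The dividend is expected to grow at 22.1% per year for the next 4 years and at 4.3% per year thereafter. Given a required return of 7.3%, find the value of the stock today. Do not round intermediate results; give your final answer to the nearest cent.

$84.32

D_1 = 1.61172
D_2 = 1.96791
D_3 = 2.40282
D_4 = 2.93384
Terminal value at year 4: TV = D_4×(1+g_2)/(r−g_2) = 3.06000/0.03 = 101.99988
P_0 = D_1/(1+r)^1 + D_2/(1+r)^2 + D_3/(1+r)^3 + D_4/(1+r)^4 + TV/(1+r)^4
    = 1.50207 + 1.70925 + 1.94501 + 2.21329 + 76.94861 = 84.31822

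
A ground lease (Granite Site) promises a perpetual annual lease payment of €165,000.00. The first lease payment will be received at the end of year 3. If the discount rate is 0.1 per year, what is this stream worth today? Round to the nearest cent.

Value at end of year 2: C / r = €165,000.00 / 0.1 = €1,650,000.0000
Discount to today: PV = €1,650,000.0000 / (1 + 0.1)^2 = €1,650,000.0000 / 1.210000 = €1,363,636.36

€1363636.36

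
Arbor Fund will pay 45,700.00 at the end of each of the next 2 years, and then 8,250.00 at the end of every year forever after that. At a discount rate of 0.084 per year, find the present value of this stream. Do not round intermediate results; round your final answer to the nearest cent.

PV of 2-year annuity: 45,700.00 × [1 − (1+0.084)^−2] / 0.084 = 81050.43504
Perpetuity value at year 2: 8,250.00 / 0.084 = 98214.28571
PV of perpetuity: 98214.28571 / (1+0.084)^2 = 83582.64263
Total PV = 81050.43504 + 83582.64263 = 164633.07767

164633.08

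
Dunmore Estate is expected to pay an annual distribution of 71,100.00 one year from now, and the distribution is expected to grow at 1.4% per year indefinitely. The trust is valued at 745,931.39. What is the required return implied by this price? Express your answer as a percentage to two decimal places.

P = D₁/(r − g) ⇒ r = D₁/P + g = 71,100.0000/745,931.39 + 0.014 = 0.095317 + 0.014 = 0.109317

10.93%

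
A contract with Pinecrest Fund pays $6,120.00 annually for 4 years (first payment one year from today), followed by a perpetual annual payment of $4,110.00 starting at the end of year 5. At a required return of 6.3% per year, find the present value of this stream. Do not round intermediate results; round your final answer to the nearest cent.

PV of 4-year annuity: $6,120.00 × [1 − (1+0.063)^−4] / 0.063 = 21061.57644
Perpetuity value at year 4: $4,110.00 / 0.063 = 65238.09524
PV of perpetuity: 65238.09524 / (1+0.063)^4 = 51093.80125
Total PV = 21061.57644 + 51093.80125 = 72155.37770

$72155.38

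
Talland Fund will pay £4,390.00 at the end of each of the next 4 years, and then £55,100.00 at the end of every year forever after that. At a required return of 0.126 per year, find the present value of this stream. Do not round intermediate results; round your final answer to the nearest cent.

PV of 4-year annuity: £4,390.00 × [1 − (1+0.126)^−4] / 0.126 = 13167.20277
Perpetuity value at year 4: £55,100.00 / 0.126 = 437301.58730
PV of perpetuity: 437301.58730 / (1+0.126)^4 = 272036.69610
Total PV = 13167.20277 + 272036.69610 = 285203.89886

£285203.90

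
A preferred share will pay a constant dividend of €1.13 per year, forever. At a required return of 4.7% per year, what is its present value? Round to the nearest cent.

€24.04

Level perpetuity: PV = C / r = €1.13 / 0.047 = €24.04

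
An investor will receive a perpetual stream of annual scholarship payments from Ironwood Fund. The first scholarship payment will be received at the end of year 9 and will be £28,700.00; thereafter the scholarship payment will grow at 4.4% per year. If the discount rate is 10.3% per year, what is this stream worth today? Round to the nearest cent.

Value at end of year 8: C₁ / (r − g) = £28,700.00 / (0.103 − 0.044) = £486,440.6780
Discount to today: PV = £486,440.6780 / (1 + 0.103)^8 = £486,440.6780 / 2.190807 = £222,037.22

£222037.22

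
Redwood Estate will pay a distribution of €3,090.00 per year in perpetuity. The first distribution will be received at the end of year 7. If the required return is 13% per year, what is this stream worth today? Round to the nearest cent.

Value at end of year 6: C / r = €3,090.00 / 0.13 = €23,769.2308
Discount to today: PV = €23,769.2308 / (1 + 0.13)^6 = €23,769.2308 / 2.081952 = €11,416.80

€11416.80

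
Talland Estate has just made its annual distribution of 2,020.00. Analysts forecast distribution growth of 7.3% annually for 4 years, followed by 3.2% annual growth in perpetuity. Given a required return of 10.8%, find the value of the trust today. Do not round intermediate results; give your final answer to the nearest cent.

31586.20

D_1 = 2167.46000
D_2 = 2325.68458
D_3 = 2495.45955
D_4 = 2677.62810
Terminal value at year 4: TV = D_4×(1+g_2)/(r−g_2) = 2763.31220/0.076 = 36359.37107
P_0 = D_1/(1+r)^1 + D_2/(1+r)^2 + D_3/(1+r)^3 + D_4/(1+r)^4 + TV/(1+r)^4
    = 1956.19134 + 1894.39829 + 1834.55719 + 1776.60637 + 24124.44444 = 31586.19762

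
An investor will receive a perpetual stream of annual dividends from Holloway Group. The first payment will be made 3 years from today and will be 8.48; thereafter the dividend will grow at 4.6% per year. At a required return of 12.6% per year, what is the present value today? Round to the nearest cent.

Value at end of year 2: C₁ / (r − g) = 8.48 / (0.126 − 0.046) = 106.0000
Discount to today: PV = 106.0000 / (1 + 0.126)^2 = 106.0000 / 1.267876 = 83.60

83.60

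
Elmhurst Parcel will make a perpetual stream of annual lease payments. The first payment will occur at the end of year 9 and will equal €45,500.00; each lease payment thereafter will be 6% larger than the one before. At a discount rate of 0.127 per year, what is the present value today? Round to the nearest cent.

€260942.77

Value at end of year 8: C₁ / (r − g) = €45,500.00 / (0.127 − 0.06) = €679,104.4776
Discount to today: PV = €679,104.4776 / (1 + 0.127)^8 = €679,104.4776 / 2.602504 = €260,942.77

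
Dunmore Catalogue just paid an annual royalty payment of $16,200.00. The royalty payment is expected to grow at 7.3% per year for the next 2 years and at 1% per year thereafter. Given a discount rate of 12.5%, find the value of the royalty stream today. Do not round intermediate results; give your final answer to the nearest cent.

D_1 = 17382.60000
D_2 = 18651.52980
Terminal value at year 2: TV = D_2×(1+g_2)/(r−g_2) = 18838.04510/0.115 = 163809.08781
P_0 = D_1/(1+r)^1 + D_2/(1+r)^2 + TV/(1+r)^2
    = 15451.20000 + 14737.01120 + 129429.40271 = 159617.61391

$159617.61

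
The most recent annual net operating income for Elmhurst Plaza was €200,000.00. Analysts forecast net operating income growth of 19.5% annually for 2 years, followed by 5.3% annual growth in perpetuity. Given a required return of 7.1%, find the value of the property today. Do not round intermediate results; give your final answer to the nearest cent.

D_1 = 239000.00000
D_2 = 285605.00000
Terminal value at year 2: TV = D_2×(1+g_2)/(r−g_2) = 300742.06500/0.018 = 16707892.50000
P_0 = D_1/(1+r)^1 + D_2/(1+r)^2 + TV/(1+r)^2
    = 223155.92904 + 248992.84332 + 14566081.33449 = 15038230.10686

€15038230.11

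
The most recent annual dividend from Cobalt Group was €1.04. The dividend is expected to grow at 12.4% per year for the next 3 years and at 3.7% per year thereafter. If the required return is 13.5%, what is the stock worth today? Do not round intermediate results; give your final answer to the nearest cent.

€13.75

D_1 = 1.16896
D_2 = 1.31391
D_3 = 1.47684
Terminal value at year 3: TV = D_3×(1+g_2)/(r−g_2) = 1.53148/0.098 = 15.62734
P_0 = D_1/(1+r)^1 + D_2/(1+r)^2 + D_3/(1+r)^3 + TV/(1+r)^3
    = 1.02992 + 1.01994 + 1.01005 + 10.68802 = 13.74794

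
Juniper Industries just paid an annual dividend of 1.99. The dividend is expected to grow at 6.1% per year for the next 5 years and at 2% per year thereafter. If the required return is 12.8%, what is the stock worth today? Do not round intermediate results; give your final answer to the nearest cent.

D_1 = 2.11139
D_2 = 2.24018
D_3 = 2.37684
D_4 = 2.52182
D_5 = 2.67565
Terminal value at year 5: TV = D_5×(1+g_2)/(r−g_2) = 2.72917/0.108 = 25.27007
P_0 = D_1/(1+r)^1 + D_2/(1+r)^2 + D_3/(1+r)^3 + D_4/(1+r)^4 + D_5/(1+r)^5 + TV/(1+r)^5
    = 1.87180 + 1.76062 + 1.65604 + 1.55768 + 1.46516 + 13.83760 = 22.14891

22.15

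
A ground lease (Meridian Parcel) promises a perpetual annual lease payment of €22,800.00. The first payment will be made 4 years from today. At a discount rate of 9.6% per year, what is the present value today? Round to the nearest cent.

Value at end of year 3: C / r = €22,800.00 / 0.096 = €237,500.0000
Discount to today: PV = €237,500.0000 / (1 + 0.096)^3 = €237,500.0000 / 1.316533 = €180,398.10

€180398.10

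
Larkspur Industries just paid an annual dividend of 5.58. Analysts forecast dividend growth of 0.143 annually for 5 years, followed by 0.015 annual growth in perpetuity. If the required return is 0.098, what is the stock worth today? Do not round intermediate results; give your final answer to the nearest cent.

114.94

D_1 = 6.37794
D_2 = 7.28999
D_3 = 8.33245
D_4 = 9.52399
D_5 = 10.88593
Terminal value at year 5: TV = D_5×(1+g_2)/(r−g_2) = 11.04921/0.083 = 133.12306
P_0 = D_1/(1+r)^1 + D_2/(1+r)^2 + D_3/(1+r)^3 + D_4/(1+r)^4 + D_5/(1+r)^5 + TV/(1+r)^5
    = 5.80869 + 6.04675 + 6.29457 + 6.55254 + 6.82109 + 83.41451 = 114.93814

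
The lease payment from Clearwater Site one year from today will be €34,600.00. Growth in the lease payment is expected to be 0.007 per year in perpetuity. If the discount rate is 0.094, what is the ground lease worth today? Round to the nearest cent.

€397701.15

Growing perpetuity: P = D₁ / (r − g) = €34,600.0000 / (0.094 − 0.007) = €397,701.15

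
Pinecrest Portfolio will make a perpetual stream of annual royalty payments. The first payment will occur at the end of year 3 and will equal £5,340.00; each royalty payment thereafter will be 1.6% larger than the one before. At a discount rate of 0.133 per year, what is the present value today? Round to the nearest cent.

£35554.58

Value at end of year 2: C₁ / (r − g) = £5,340.00 / (0.133 − 0.016) = £45,641.0256
Discount to today: PV = £45,641.0256 / (1 + 0.133)^2 = £45,641.0256 / 1.283689 = £35,554.58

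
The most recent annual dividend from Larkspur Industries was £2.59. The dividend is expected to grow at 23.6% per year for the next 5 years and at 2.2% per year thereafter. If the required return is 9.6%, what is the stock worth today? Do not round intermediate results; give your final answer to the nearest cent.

D_1 = 3.20124
D_2 = 3.95673
D_3 = 4.89052
D_4 = 6.04468
D_5 = 7.47123
Terminal value at year 5: TV = D_5×(1+g_2)/(r−g_2) = 7.63560/0.074 = 103.18375
P_0 = D_1/(1+r)^1 + D_2/(1+r)^2 + D_3/(1+r)^3 + D_4/(1+r)^4 + D_5/(1+r)^5 + TV/(1+r)^5
    = 2.92084 + 3.29394 + 3.71470 + 4.18920 + 4.72432 + 65.24670 = 84.08970

£84.09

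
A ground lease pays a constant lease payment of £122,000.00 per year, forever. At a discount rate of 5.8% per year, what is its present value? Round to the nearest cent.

£2103448.28

Level perpetuity: PV = C / r = £122,000.00 / 0.058 = £2,103,448.28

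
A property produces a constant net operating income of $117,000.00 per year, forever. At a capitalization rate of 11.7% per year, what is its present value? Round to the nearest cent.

Level perpetuity: PV = C / r = $117,000.00 / 0.117 = $1,000,000.00

$1000000.00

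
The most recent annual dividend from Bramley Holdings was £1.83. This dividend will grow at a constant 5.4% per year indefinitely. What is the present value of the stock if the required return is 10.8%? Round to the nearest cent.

D₁ = D₀ × (1 + g) = £1.83 × 1.054 = £1.9288
Growing perpetuity: P = D₁ / (r − g) = £1.9288 / (0.108 − 0.054) = £35.72

£35.72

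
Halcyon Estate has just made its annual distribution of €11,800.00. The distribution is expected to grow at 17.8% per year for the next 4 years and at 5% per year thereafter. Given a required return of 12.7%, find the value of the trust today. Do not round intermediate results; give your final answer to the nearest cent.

€244859.89

D_1 = 13900.40000
D_2 = 16374.67120
D_3 = 19289.36267
D_4 = 22722.86923
Terminal value at year 4: TV = D_4×(1+g_2)/(r−g_2) = 23859.01269/0.077 = 309857.30768
P_0 = D_1/(1+r)^1 + D_2/(1+r)^2 + D_3/(1+r)^3 + D_4/(1+r)^4 + TV/(1+r)^4
    = 12333.98403 + 12892.13237 + 13475.53854 + 14085.34552 + 192072.89347 = 244859.89393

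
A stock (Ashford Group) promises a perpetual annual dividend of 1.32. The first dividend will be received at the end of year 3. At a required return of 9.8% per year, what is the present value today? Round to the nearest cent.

Value at end of year 2: C / r = 1.32 / 0.098 = 13.4694
Discount to today: PV = 13.4694 / (1 + 0.098)^2 = 13.4694 / 1.205604 = 11.17

11.17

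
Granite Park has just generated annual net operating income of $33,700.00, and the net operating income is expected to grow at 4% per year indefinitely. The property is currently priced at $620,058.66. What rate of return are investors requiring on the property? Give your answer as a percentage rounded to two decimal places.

9.65%

D₁ = $33,700.00 × 1.04 = $35,048.0000
P = D₁/(r − g) ⇒ r = D₁/P + g = $35,048.0000/$620,058.66 + 0.04 = 0.056524 + 0.04 = 0.096524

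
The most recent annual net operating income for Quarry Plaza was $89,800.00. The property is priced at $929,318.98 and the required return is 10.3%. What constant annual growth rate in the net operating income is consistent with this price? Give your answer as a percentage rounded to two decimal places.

0.58%

P = D₀(1+g)/(r−g) ⇒ P(r−g) = D₀(1+g) ⇒ g(P+D₀) = P·r − D₀
g = (P·r − D₀)/(P + D₀) = ($929,318.98×0.103 − $89,800.00) / ($929,318.98 + $89,800.00) = 0.005809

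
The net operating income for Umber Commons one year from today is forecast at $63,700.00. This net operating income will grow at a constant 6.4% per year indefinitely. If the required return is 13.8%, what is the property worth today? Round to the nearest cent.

Growing perpetuity: P = D₁ / (r − g) = $63,700.0000 / (0.138 − 0.064) = $860,810.81

$860810.81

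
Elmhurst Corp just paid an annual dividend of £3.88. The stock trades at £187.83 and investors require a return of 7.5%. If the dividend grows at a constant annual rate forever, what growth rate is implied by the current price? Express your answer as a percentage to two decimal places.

P = D₀(1+g)/(r−g) ⇒ P(r−g) = D₀(1+g) ⇒ g(P+D₀) = P·r − D₀
g = (P·r − D₀)/(P + D₀) = (£187.83×0.075 − £3.88) / (£187.83 + £3.88) = 0.053243

5.32%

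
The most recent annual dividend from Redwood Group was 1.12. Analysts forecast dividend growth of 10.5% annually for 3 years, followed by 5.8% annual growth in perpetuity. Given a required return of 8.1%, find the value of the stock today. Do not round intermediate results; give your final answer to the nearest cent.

58.54

D_1 = 1.23760
D_2 = 1.36755
D_3 = 1.51114
Terminal value at year 3: TV = D_3×(1+g_2)/(r−g_2) = 1.59879/0.023 = 69.51246
P_0 = D_1/(1+r)^1 + D_2/(1+r)^2 + D_3/(1+r)^3 + TV/(1+r)^3
    = 1.14487 + 1.17028 + 1.19627 + 55.02824 = 58.53965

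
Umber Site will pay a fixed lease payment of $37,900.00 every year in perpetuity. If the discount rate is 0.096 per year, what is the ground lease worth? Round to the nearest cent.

Level perpetuity: PV = C / r = $37,900.00 / 0.096 = $394,791.67

$394791.67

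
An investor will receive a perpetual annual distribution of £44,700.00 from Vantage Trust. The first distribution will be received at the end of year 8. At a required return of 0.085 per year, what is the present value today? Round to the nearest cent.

£297084.80

Value at end of year 7: C / r = £44,700.00 / 0.085 = £525,882.3529
Discount to today: PV = £525,882.3529 / (1 + 0.085)^7 = £525,882.3529 / 1.770142 = £297,084.80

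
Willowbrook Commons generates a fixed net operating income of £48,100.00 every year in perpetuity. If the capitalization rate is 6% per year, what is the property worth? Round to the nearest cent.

£801666.67

Level perpetuity: PV = C / r = £48,100.00 / 0.06 = £801,666.67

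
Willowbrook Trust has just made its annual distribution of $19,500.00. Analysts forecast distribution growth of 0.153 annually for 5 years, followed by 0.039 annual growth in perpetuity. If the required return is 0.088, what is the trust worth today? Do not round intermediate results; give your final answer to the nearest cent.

$669088.17

D_1 = 22483.50000
D_2 = 25923.47550
D_3 = 29889.76725
D_4 = 34462.90164
D_5 = 39735.72559
Terminal value at year 5: TV = D_5×(1+g_2)/(r−g_2) = 41285.41889/0.049 = 842559.56919
P_0 = D_1/(1+r)^1 + D_2/(1+r)^2 + D_3/(1+r)^3 + D_4/(1+r)^4 + D_5/(1+r)^5 + TV/(1+r)^5
    = 20664.98162 + 21899.56232 + 23207.90014 + 24594.40153 + 26063.73618 + 552657.58963 = 669088.17143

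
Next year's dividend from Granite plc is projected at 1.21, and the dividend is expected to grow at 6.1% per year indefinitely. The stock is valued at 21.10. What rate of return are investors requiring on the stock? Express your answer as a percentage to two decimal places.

11.83%

P = D₁/(r − g) ⇒ r = D₁/P + g = 1.2100/21.10 + 0.061 = 0.057346 + 0.061 = 0.118346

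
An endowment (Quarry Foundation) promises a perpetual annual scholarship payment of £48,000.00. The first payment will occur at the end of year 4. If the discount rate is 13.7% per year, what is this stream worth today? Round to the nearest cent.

Value at end of year 3: C / r = £48,000.00 / 0.137 = £350,364.9635
Discount to today: PV = £350,364.9635 / (1 + 0.137)^3 = £350,364.9635 / 1.469878 = £238,363.24

£238363.24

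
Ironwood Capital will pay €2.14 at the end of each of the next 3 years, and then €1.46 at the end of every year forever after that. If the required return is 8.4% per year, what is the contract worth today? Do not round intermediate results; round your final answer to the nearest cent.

PV of 3-year annuity: €2.14 × [1 − (1+0.084)^−3] / 0.084 = 5.47542
Perpetuity value at year 3: €1.46 / 0.084 = 17.38095
PV of perpetuity: 17.38095 / (1+0.084)^3 = 13.64538
Total PV = 5.47542 + 13.64538 = 19.12081

€19.12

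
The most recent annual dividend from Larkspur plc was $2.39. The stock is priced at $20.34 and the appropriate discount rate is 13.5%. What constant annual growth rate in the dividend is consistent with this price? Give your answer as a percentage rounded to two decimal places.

1.57%

P = D₀(1+g)/(r−g) ⇒ P(r−g) = D₀(1+g) ⇒ g(P+D₀) = P·r − D₀
g = (P·r − D₀)/(P + D₀) = ($20.34×0.135 − $2.39) / ($20.34 + $2.39) = 0.015658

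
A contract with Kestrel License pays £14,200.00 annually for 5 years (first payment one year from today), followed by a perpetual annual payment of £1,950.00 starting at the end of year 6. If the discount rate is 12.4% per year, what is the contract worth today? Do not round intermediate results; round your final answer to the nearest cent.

PV of 5-year annuity: £14,200.00 × [1 − (1+0.124)^−5] / 0.124 = 50684.62126
Perpetuity value at year 5: £1,950.00 / 0.124 = 15725.80645
PV of perpetuity: 15725.80645 / (1+0.124)^5 = 8765.59438
Total PV = 50684.62126 + 8765.59438 = 59450.21564

£59450.22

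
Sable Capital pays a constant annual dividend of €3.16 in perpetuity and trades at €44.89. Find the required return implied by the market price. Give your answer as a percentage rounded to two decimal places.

7.04%

P = C/r ⇒ r = C/P = €3.16/€44.89 = 0.070394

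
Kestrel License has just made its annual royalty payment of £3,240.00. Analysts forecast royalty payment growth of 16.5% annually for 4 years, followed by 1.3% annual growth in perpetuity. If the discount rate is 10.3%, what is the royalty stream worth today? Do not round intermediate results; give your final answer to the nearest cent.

D_1 = 3774.60000
D_2 = 4397.40900
D_3 = 5122.98149
D_4 = 5968.27343
Terminal value at year 4: TV = D_4×(1+g_2)/(r−g_2) = 6045.86098/0.09 = 67176.23316
P_0 = D_1/(1+r)^1 + D_2/(1+r)^2 + D_3/(1+r)^3 + D_4/(1+r)^4 + TV/(1+r)^4
    = 3422.12149 + 3614.48008 + 3817.65122 + 4032.24268 + 45385.13147 = 60271.62694

£60271.63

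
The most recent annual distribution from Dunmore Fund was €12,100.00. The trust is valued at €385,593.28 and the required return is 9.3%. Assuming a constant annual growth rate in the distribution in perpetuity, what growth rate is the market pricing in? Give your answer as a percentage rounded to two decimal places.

P = D₀(1+g)/(r−g) ⇒ P(r−g) = D₀(1+g) ⇒ g(P+D₀) = P·r − D₀
g = (P·r − D₀)/(P + D₀) = (€385,593.28×0.093 − €12,100.00) / (€385,593.28 + €12,100.00) = 0.059745

5.97%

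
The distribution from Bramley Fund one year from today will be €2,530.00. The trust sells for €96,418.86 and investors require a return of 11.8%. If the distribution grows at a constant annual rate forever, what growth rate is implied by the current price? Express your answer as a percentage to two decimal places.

9.18%

P = D₁/(r−g) ⇒ g = r − D₁/P = 0.118 − €2,530.00/€96,418.86 = 0.091760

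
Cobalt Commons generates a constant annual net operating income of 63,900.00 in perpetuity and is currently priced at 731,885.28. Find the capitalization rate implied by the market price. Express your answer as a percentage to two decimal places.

8.73%

P = C/r ⇒ r = C/P = 63,900.00/731,885.28 = 0.087309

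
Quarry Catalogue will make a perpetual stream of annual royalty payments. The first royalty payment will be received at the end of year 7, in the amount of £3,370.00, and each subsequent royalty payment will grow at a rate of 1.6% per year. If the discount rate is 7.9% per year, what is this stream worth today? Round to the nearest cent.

£33896.95

Value at end of year 6: C₁ / (r − g) = £3,370.00 / (0.079 − 0.016) = £53,492.0635
Discount to today: PV = £53,492.0635 / (1 + 0.079)^6 = £53,492.0635 / 1.578079 = £33,896.95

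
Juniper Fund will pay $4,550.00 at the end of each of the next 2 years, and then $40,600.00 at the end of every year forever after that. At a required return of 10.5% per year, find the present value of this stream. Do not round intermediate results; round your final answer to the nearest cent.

$324517.86

PV of 2-year annuity: $4,550.00 × [1 − (1+0.105)^−2] / 0.105 = 7844.02449
Perpetuity value at year 2: $40,600.00 / 0.105 = 386666.66667
PV of perpetuity: 386666.66667 / (1+0.105)^2 = 316673.83278
Total PV = 7844.02449 + 316673.83278 = 324517.85726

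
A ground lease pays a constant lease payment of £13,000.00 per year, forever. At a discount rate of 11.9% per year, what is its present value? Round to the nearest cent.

£109243.70

Level perpetuity: PV = C / r = £13,000.00 / 0.119 = £109,243.70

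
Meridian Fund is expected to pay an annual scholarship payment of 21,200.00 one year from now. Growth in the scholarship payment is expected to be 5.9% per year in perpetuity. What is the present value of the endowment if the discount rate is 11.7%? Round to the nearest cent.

Growing perpetuity: P = D₁ / (r − g) = 21,200.0000 / (0.117 − 0.059) = 365,517.24

365517.24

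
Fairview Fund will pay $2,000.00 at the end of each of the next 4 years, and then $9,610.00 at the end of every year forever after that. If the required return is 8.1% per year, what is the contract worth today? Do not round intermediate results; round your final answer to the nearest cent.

PV of 4-year annuity: $2,000.00 × [1 − (1+0.081)^−4] / 0.081 = 6609.53555
Perpetuity value at year 4: $9,610.00 / 0.081 = 118641.97531
PV of perpetuity: 118641.97531 / (1+0.081)^4 = 86883.15697
Total PV = 6609.53555 + 86883.15697 = 93492.69252

$93492.69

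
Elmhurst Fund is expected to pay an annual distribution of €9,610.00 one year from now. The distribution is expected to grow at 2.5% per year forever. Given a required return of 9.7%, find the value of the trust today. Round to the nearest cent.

Growing perpetuity: P = D₁ / (r − g) = €9,610.0000 / (0.097 − 0.025) = €133,472.22

€133472.22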